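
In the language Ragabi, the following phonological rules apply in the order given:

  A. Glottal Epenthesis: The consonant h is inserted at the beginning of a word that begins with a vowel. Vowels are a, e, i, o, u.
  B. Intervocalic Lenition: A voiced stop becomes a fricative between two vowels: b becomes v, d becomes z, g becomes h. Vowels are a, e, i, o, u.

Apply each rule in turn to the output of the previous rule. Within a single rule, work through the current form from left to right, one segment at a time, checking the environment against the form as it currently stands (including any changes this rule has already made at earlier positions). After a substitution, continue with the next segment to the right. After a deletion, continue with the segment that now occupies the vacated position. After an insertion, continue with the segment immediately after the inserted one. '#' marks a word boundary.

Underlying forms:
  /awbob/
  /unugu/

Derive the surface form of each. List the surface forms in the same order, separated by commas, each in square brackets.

/awbob/:
  A Glottal Epenthesis: [awbob] → [hawbob]
  B Intervocalic Lenition: no change — [hawbob]
/unugu/:
  A Glottal Epenthesis: [unugu] → [hunugu]
  B Intervocalic Lenition: [hunugu] → [hunuhu]

[hawbob], [hunuhu]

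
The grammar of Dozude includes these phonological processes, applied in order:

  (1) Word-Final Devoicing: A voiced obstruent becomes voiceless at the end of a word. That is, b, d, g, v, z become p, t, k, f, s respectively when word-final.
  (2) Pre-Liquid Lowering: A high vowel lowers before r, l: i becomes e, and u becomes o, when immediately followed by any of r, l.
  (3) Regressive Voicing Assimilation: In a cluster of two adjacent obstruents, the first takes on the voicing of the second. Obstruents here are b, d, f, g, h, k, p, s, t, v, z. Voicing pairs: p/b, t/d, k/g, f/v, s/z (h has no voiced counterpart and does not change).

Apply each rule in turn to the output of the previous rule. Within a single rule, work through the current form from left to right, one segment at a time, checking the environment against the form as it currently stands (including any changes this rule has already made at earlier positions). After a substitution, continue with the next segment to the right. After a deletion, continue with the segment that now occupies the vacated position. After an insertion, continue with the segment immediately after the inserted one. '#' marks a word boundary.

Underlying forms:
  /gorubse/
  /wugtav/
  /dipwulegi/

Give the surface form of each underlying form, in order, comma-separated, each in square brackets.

/gorubse/:
  (1) Word-Final Devoicing: no change — [gorubse]
  (2) Pre-Liquid Lowering: no change — [gorubse]
  (3) Regressive Voicing Assimilation: [gorubse] → [gorupse]
/wugtav/:
  (1) Word-Final Devoicing: [wugtav] → [wugtaf]
  (2) Pre-Liquid Lowering: no change — [wugtaf]
  (3) Regressive Voicing Assimilation: [wugtaf] → [wuktaf]
/dipwulegi/:
  (1) Word-Final Devoicing: no change — [dipwulegi]
  (2) Pre-Liquid Lowering: [dipwulegi] → [dipwolegi]
  (3) Regressive Voicing Assimilation: no change — [dipwolegi]

[gorupse], [wuktaf], [dipwolegi]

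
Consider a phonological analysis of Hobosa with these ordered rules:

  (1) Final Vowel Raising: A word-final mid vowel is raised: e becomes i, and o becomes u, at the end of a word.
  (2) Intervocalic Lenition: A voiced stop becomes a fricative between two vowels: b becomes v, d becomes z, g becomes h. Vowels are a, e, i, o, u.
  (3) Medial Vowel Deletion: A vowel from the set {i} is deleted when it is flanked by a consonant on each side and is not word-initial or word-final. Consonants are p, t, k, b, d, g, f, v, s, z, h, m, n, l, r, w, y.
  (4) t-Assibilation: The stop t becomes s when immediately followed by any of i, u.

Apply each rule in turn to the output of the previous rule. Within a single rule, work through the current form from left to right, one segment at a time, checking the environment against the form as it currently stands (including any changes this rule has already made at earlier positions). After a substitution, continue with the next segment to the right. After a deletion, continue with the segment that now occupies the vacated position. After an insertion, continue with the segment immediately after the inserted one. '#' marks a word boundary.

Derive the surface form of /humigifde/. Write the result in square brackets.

[humhfdi]

(1) Final Vowel Raising: [humigifde] → [humigifdi]
(2) Intervocalic Lenition: [humigifdi] → [humihifdi]
(3) Medial Vowel Deletion: [humihifdi] → [humhfdi]
(4) t-Assibilation: no change — [humhfdi]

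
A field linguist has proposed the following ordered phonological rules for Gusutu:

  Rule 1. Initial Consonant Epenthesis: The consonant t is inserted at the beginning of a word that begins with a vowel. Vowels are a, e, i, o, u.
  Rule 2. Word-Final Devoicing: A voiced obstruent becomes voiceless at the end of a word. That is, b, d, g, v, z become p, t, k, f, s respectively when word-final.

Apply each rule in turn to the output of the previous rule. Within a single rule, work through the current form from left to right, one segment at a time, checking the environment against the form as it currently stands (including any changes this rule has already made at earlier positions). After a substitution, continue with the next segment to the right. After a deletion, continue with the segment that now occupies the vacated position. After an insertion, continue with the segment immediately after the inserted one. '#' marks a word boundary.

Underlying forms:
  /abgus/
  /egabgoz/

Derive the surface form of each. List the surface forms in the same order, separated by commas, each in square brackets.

/abgus/:
  Rule 1 Initial Consonant Epenthesis: [abgus] → [tabgus]
  Rule 2 Word-Final Devoicing: no change — [tabgus]
/egabgoz/:
  Rule 1 Initial Consonant Epenthesis: [egabgoz] → [tegabgoz]
  Rule 2 Word-Final Devoicing: [tegabgoz] → [tegabgos]

[tabgus], [tegabgos]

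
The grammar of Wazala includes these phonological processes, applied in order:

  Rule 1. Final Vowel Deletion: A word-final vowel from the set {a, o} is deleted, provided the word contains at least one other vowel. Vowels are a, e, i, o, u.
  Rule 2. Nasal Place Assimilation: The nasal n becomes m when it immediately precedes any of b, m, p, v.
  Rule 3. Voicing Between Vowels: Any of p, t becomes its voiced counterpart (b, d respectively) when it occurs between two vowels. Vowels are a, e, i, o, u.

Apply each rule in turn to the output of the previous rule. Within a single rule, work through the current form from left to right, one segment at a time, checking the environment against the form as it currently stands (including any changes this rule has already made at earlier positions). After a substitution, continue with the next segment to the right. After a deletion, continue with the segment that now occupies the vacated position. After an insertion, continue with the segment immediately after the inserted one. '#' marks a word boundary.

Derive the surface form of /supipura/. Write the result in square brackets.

Rule 1 Final Vowel Deletion: [supipura] → [supipur]
Rule 2 Nasal Place Assimilation: no change — [supipur]
Rule 3 Voicing Between Vowels: [supipur] → [subibur]

[subibur]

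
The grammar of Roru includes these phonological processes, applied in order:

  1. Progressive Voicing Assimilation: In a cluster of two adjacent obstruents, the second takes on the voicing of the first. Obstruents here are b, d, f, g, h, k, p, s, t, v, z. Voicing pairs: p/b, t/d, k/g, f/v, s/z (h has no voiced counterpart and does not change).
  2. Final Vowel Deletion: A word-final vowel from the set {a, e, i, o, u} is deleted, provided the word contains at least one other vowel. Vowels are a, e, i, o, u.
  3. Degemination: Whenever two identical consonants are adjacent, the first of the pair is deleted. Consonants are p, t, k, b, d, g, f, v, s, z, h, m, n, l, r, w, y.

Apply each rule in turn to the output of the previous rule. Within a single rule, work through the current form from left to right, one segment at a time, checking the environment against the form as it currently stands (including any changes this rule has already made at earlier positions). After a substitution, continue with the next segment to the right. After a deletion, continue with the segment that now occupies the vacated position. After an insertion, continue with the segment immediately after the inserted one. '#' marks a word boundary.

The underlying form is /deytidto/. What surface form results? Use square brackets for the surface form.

[deytid]

1 Progressive Voicing Assimilation: [deytidto] → [deytiddo]
2 Final Vowel Deletion: [deytiddo] → [deytidd]
3 Degemination: [deytidd] → [deytid]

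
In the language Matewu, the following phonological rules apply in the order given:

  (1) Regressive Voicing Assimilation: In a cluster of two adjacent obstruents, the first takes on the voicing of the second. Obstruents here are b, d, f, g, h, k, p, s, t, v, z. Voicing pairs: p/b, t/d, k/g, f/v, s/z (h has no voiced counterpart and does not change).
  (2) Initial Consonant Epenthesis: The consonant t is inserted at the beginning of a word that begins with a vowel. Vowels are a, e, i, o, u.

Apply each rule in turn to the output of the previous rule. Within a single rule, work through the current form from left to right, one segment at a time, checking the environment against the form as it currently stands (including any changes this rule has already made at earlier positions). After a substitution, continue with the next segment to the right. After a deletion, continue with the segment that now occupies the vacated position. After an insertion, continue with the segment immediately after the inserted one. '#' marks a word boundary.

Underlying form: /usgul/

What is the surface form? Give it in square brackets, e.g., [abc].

[tuzgul]

(1) Regressive Voicing Assimilation: [usgul] → [uzgul]
(2) Initial Consonant Epenthesis: [uzgul] → [tuzgul]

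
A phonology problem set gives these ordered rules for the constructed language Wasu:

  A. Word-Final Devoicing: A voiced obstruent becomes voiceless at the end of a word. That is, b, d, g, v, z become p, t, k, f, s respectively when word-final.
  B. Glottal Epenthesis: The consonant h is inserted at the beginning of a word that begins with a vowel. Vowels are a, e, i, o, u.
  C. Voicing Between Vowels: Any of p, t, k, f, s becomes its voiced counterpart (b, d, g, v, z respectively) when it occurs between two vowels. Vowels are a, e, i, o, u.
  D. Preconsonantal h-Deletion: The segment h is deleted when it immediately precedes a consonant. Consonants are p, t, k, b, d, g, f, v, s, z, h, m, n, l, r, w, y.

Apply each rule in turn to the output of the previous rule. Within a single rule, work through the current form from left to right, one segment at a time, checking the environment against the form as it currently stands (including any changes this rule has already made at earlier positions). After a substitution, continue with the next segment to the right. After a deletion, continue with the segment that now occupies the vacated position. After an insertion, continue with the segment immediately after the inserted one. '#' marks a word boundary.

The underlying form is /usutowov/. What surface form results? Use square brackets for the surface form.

A Word-Final Devoicing: [usutowov] → [usutowof]
B Glottal Epenthesis: [usutowof] → [husutowof]
C Voicing Between Vowels: [husutowof] → [huzudowof]
D Preconsonantal h-Deletion: no change — [huzudowof]

[huzudowof]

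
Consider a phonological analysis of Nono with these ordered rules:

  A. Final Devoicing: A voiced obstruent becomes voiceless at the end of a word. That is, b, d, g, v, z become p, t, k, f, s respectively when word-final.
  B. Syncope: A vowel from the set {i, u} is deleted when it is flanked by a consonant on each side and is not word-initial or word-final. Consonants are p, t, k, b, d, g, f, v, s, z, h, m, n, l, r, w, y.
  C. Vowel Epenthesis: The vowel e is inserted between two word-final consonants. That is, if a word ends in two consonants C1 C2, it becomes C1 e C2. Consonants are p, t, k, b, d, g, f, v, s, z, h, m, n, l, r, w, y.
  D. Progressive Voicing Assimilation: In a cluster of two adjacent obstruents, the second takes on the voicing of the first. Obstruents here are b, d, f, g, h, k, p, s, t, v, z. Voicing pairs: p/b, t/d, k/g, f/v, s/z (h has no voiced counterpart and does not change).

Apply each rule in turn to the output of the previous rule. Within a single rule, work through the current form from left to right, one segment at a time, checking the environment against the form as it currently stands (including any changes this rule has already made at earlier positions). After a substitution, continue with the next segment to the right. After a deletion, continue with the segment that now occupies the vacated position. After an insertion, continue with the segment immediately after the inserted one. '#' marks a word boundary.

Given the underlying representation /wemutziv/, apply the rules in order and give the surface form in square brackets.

[wemtsef]

A Final Devoicing: [wemutziv] → [wemutzif]
B Syncope: [wemutzif] → [wemtzf]
C Vowel Epenthesis: [wemtzf] → [wemtzef]
D Progressive Voicing Assimilation: [wemtzef] → [wemtsef]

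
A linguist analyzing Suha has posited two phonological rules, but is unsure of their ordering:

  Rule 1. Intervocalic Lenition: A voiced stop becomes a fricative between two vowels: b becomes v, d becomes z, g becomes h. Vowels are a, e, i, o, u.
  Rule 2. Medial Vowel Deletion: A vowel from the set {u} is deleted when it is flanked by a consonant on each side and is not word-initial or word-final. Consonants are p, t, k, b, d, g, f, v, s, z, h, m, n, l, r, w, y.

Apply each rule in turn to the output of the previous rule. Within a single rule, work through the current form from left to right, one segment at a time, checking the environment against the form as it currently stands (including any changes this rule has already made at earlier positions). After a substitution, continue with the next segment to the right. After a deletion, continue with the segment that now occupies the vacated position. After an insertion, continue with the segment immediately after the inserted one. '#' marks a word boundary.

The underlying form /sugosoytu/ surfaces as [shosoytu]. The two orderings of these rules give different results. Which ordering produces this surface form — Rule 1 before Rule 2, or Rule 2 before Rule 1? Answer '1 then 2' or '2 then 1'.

1 then 2

Order 1 then 2:
  1 Intervocalic Lenition: [sugosoytu] → [suhosoytu]
  2 Medial Vowel Deletion: [suhosoytu] → [shosoytu]
  result: [shosoytu]
Order 2 then 1:
  2 Medial Vowel Deletion: [sugosoytu] → [sgosoytu]
  1 Intervocalic Lenition: no change — [sgosoytu]
  result: [sgosoytu]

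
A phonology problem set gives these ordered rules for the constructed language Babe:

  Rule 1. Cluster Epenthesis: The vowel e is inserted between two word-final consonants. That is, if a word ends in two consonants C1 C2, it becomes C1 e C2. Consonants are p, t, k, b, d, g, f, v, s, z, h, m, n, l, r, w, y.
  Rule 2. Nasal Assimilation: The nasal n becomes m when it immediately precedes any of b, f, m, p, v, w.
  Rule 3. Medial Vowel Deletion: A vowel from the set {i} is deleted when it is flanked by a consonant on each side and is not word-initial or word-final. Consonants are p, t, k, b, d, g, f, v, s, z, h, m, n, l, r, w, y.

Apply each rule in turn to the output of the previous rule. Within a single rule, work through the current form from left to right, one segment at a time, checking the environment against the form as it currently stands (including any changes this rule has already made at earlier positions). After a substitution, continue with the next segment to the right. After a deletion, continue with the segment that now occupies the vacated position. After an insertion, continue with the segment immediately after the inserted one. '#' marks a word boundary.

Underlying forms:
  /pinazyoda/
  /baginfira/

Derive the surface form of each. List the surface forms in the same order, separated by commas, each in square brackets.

[pnazyoda], [bagmfra]

/pinazyoda/:
  Rule 1 Cluster Epenthesis: no change — [pinazyoda]
  Rule 2 Nasal Assimilation: no change — [pinazyoda]
  Rule 3 Medial Vowel Deletion: [pinazyoda] → [pnazyoda]
/baginfira/:
  Rule 1 Cluster Epenthesis: no change — [baginfira]
  Rule 2 Nasal Assimilation: [baginfira] → [bagimfira]
  Rule 3 Medial Vowel Deletion: [bagimfira] → [bagmfra]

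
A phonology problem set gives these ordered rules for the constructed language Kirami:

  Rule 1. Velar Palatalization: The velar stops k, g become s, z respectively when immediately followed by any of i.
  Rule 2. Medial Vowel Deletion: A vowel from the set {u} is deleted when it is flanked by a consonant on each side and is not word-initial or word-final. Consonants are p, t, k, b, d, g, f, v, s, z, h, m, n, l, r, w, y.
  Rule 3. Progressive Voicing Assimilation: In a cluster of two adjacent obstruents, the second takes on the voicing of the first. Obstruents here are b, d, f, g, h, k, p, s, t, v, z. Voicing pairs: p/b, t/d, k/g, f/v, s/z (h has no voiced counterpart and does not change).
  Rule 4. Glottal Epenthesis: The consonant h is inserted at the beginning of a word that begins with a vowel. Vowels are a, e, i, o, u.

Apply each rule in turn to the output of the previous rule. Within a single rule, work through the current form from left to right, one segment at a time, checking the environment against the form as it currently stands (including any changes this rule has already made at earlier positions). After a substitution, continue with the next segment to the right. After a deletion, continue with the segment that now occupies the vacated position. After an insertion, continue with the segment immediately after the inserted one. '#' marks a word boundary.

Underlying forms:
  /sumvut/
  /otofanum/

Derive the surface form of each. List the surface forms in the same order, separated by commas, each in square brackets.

/sumvut/:
  Rule 1 Velar Palatalization: no change — [sumvut]
  Rule 2 Medial Vowel Deletion: [sumvut] → [smvt]
  Rule 3 Progressive Voicing Assimilation: [smvt] → [smvd]
  Rule 4 Glottal Epenthesis: no change — [smvd]
/otofanum/:
  Rule 1 Velar Palatalization: no change — [otofanum]
  Rule 2 Medial Vowel Deletion: [otofanum] → [otofanm]
  Rule 3 Progressive Voicing Assimilation: no change — [otofanm]
  Rule 4 Glottal Epenthesis: [otofanm] → [hotofanm]

[smvd], [hotofanm]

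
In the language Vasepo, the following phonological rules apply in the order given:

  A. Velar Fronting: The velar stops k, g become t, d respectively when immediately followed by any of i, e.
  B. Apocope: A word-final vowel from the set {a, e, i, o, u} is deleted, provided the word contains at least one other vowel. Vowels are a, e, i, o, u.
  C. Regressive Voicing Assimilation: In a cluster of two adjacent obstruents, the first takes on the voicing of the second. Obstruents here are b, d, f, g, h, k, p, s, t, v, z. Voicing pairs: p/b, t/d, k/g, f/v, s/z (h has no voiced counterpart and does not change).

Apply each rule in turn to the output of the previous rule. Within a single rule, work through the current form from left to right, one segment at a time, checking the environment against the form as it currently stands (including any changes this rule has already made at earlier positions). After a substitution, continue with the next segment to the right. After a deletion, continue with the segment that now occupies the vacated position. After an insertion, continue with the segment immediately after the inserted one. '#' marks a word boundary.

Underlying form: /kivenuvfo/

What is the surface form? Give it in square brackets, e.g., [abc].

[tivenuff]

A Velar Fronting: [kivenuvfo] → [tivenuvfo]
B Apocope: [tivenuvfo] → [tivenuvf]
C Regressive Voicing Assimilation: [tivenuvf] → [tivenuff]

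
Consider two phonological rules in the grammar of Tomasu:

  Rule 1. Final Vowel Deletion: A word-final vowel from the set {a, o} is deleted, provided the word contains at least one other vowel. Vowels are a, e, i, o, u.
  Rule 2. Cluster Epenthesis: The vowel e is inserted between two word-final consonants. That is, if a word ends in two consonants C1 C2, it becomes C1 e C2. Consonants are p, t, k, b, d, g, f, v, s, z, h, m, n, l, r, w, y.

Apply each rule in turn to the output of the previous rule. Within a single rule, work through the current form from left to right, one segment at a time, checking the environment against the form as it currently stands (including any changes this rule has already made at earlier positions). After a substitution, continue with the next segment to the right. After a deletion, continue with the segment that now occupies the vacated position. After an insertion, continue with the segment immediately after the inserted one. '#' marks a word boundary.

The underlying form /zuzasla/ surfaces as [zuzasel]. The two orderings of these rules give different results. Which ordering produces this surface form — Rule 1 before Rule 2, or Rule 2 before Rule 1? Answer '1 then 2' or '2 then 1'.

1 then 2

Order 1 then 2:
  1 Final Vowel Deletion: [zuzasla] → [zuzasl]
  2 Cluster Epenthesis: [zuzasl] → [zuzasel]
  result: [zuzasel]
Order 2 then 1:
  2 Cluster Epenthesis: no change — [zuzasla]
  1 Final Vowel Deletion: [zuzasla] → [zuzasl]
  result: [zuzasl]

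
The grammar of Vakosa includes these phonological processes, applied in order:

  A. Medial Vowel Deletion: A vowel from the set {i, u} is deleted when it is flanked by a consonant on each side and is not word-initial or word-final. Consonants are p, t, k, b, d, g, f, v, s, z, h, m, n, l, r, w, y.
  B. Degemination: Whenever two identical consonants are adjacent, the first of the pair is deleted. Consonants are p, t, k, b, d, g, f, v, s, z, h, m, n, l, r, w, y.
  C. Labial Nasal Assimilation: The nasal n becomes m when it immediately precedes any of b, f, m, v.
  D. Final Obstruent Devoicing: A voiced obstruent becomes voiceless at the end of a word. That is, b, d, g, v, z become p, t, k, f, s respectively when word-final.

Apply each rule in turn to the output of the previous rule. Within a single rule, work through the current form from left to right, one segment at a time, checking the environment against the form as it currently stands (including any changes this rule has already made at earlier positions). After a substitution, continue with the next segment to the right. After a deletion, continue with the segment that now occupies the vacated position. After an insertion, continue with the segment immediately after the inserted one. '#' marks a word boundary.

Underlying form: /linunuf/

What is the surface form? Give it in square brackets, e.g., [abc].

A Medial Vowel Deletion: [linunuf] → [lnnf]
B Degemination: [lnnf] → [lnf]
C Labial Nasal Assimilation: [lnf] → [lmf]
D Final Obstruent Devoicing: no change — [lmf]

[lmf]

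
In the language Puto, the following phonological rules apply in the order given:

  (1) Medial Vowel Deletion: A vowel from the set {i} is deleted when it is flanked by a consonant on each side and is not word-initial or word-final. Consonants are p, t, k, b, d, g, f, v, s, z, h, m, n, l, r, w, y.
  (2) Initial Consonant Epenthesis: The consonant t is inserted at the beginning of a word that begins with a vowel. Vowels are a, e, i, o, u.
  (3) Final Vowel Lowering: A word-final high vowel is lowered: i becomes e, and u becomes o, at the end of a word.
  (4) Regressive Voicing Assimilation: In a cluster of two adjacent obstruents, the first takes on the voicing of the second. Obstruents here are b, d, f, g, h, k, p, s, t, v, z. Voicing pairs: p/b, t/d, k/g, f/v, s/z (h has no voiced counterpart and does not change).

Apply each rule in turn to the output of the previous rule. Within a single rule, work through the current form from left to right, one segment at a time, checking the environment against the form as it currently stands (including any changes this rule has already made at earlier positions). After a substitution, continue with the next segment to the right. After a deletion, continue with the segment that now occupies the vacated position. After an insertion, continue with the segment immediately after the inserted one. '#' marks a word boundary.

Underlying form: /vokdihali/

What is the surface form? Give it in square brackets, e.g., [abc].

[vogthale]

(1) Medial Vowel Deletion: [vokdihali] → [vokdhali]
(2) Initial Consonant Epenthesis: no change — [vokdhali]
(3) Final Vowel Lowering: [vokdhali] → [vokdhale]
(4) Regressive Voicing Assimilation: [vokdhale] → [vogthale]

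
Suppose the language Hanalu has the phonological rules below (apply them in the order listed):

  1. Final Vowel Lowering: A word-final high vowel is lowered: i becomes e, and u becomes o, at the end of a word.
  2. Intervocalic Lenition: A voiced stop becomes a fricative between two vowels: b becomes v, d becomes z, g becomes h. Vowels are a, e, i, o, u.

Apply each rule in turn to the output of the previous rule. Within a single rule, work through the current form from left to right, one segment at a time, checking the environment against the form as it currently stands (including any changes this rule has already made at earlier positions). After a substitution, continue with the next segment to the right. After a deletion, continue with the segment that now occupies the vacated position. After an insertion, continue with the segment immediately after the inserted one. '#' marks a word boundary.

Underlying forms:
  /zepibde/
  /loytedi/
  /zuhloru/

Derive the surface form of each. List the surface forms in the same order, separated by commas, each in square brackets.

/zepibde/:
  1 Final Vowel Lowering: no change — [zepibde]
  2 Intervocalic Lenition: no change — [zepibde]
/loytedi/:
  1 Final Vowel Lowering: [loytedi] → [loytede]
  2 Intervocalic Lenition: [loytede] → [loyteze]
/zuhloru/:
  1 Final Vowel Lowering: [zuhloru] → [zuhloro]
  2 Intervocalic Lenition: no change — [zuhloro]

[zepibde], [loyteze], [zuhloro]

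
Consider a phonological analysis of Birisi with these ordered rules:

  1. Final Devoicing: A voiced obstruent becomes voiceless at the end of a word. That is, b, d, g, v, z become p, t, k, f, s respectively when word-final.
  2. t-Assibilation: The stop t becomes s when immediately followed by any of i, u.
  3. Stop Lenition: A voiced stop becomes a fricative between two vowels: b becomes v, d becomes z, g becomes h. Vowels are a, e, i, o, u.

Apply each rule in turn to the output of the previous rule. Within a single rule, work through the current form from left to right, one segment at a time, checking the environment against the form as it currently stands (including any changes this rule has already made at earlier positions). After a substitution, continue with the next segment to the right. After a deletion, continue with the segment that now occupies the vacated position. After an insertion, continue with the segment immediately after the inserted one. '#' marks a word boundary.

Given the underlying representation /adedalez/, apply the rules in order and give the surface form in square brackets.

1 Final Devoicing: [adedalez] → [adedales]
2 t-Assibilation: no change — [adedales]
3 Stop Lenition: [adedales] → [azezales]

[azezales]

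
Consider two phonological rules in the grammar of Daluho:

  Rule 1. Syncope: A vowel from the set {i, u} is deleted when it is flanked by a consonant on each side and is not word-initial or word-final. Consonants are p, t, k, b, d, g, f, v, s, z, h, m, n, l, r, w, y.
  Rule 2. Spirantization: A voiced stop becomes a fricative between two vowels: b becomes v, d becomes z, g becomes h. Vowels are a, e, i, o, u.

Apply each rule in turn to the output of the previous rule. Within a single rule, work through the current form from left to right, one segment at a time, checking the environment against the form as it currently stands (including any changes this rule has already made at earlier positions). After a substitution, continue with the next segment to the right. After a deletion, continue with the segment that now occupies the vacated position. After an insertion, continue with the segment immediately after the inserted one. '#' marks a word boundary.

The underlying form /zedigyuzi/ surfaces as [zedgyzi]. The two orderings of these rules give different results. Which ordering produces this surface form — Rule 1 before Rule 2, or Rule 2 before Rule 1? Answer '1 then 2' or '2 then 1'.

Order 1 then 2:
  1 Syncope: [zedigyuzi] → [zedgyzi]
  2 Spirantization: no change — [zedgyzi]
  result: [zedgyzi]
Order 2 then 1:
  2 Spirantization: [zedigyuzi] → [zezigyuzi]
  1 Syncope: [zezigyuzi] → [zezgyzi]
  result: [zezgyzi]

1 then 2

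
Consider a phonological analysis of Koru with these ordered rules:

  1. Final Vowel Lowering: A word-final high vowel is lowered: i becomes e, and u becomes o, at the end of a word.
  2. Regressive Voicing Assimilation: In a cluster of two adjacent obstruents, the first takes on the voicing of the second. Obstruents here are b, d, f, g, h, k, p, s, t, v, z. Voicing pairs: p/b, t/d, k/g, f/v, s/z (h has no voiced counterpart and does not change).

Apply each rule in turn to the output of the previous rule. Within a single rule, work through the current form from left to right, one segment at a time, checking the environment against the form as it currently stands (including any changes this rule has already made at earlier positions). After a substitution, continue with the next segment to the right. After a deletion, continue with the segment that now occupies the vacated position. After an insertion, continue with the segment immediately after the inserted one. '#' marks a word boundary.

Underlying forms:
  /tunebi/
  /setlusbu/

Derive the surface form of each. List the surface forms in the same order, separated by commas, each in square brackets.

[tunebe], [setluzbo]

/tunebi/:
  1 Final Vowel Lowering: [tunebi] → [tunebe]
  2 Regressive Voicing Assimilation: no change — [tunebe]
/setlusbu/:
  1 Final Vowel Lowering: [setlusbu] → [setlusbo]
  2 Regressive Voicing Assimilation: [setlusbo] → [setluzbo]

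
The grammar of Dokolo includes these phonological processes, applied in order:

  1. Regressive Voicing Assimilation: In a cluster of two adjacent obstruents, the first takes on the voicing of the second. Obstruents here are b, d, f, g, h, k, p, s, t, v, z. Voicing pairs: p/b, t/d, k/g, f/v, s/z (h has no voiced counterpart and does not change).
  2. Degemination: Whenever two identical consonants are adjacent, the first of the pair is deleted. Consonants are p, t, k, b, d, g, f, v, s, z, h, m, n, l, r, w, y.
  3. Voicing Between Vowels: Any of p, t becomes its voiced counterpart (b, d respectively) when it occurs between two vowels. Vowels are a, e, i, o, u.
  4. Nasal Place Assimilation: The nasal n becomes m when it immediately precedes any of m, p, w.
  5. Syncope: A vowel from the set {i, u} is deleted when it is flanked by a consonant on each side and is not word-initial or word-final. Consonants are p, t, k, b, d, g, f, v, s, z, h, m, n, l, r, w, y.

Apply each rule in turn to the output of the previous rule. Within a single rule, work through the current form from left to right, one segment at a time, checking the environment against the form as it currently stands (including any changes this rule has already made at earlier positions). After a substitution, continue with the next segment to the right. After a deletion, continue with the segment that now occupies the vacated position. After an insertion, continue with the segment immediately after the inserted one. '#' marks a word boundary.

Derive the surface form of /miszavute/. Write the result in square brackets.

[mzavde]

1 Regressive Voicing Assimilation: [miszavute] → [mizzavute]
2 Degemination: [mizzavute] → [mizavute]
3 Voicing Between Vowels: [mizavute] → [mizavude]
4 Nasal Place Assimilation: no change — [mizavude]
5 Syncope: [mizavude] → [mzavde]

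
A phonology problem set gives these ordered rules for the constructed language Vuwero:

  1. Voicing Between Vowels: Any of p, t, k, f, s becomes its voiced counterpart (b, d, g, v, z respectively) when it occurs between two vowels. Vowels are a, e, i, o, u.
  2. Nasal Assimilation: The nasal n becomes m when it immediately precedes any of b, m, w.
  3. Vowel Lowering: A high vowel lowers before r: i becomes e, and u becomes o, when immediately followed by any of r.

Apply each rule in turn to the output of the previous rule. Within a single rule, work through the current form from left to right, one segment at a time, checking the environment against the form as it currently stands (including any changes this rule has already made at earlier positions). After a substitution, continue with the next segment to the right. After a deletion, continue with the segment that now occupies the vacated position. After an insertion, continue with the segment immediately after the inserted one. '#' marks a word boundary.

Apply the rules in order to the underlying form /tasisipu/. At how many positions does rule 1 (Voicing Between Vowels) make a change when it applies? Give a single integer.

1 Voicing Between Vowels: [tasisipu] → [tazizibu]
2 Nasal Assimilation: no change — [tazizibu]
3 Vowel Lowering: no change — [tazizibu]
Rule 1 changed 3 position(s).

3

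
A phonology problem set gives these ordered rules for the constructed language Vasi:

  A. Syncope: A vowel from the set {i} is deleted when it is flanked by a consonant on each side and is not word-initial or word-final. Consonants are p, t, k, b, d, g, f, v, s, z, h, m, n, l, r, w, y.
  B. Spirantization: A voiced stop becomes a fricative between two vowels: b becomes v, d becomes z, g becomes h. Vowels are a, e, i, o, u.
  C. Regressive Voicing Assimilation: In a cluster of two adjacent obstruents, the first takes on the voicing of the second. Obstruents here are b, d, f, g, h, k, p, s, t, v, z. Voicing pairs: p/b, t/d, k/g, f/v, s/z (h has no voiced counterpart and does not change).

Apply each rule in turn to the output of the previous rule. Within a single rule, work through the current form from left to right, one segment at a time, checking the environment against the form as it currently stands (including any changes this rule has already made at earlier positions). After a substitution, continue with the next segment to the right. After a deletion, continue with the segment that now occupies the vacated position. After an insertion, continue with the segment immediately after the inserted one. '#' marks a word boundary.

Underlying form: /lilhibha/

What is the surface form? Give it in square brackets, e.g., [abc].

[llhpha]

A Syncope: [lilhibha] → [llhbha]
B Spirantization: no change — [llhbha]
C Regressive Voicing Assimilation: [llhbha] → [llhpha]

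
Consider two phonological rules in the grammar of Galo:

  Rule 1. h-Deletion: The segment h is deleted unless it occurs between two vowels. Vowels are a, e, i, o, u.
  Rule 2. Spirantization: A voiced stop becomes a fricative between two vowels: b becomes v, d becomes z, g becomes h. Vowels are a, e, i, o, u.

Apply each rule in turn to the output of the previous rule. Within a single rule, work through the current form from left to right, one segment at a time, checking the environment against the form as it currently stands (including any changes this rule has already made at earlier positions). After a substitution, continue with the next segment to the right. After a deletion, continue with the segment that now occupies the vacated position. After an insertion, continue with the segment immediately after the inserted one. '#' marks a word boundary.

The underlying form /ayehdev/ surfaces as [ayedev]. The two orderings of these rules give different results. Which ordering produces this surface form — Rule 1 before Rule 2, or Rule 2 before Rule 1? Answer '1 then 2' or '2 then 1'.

2 then 1

Order 1 then 2:
  1 h-Deletion: [ayehdev] → [ayedev]
  2 Spirantization: [ayedev] → [ayezev]
  result: [ayezev]
Order 2 then 1:
  2 Spirantization: no change — [ayehdev]
  1 h-Deletion: [ayehdev] → [ayedev]
  result: [ayedev]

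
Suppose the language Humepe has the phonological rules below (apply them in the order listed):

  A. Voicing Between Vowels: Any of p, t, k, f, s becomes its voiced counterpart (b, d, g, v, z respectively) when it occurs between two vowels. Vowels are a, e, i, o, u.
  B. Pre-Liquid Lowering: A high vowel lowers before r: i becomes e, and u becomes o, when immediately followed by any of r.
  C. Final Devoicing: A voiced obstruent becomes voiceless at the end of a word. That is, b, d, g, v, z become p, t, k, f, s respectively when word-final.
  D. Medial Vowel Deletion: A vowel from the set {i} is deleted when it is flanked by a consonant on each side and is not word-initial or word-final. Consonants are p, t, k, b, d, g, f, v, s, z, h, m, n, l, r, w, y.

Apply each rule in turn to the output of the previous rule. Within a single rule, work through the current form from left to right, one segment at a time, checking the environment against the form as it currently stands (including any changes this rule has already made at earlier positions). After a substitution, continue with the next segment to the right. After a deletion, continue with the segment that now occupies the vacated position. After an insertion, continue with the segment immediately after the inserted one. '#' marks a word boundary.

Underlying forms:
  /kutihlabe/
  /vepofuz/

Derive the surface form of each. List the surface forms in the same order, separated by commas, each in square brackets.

/kutihlabe/:
  A Voicing Between Vowels: [kutihlabe] → [kudihlabe]
  B Pre-Liquid Lowering: no change — [kudihlabe]
  C Final Devoicing: no change — [kudihlabe]
  D Medial Vowel Deletion: [kudihlabe] → [kudhlabe]
/vepofuz/:
  A Voicing Between Vowels: [vepofuz] → [vebovuz]
  B Pre-Liquid Lowering: no change — [vebovuz]
  C Final Devoicing: [vebovuz] → [vebovus]
  D Medial Vowel Deletion: no change — [vebovus]

[kudhlabe], [vebovus]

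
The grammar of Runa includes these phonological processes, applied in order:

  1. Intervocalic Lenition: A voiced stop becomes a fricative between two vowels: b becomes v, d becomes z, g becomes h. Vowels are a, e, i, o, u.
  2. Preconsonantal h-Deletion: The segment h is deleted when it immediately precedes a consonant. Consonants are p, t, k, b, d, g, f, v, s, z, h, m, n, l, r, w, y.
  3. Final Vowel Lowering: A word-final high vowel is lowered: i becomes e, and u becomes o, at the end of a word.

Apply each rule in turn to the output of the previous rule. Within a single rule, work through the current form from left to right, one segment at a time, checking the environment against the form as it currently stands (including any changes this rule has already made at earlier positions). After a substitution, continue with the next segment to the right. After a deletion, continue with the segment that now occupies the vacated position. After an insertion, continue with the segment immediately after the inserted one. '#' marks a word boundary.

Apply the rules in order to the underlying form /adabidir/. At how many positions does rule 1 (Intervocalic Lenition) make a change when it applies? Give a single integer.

3

1 Intervocalic Lenition: [adabidir] → [azavizir]
2 Preconsonantal h-Deletion: no change — [azavizir]
3 Final Vowel Lowering: no change — [azavizir]
Rule 1 changed 3 position(s).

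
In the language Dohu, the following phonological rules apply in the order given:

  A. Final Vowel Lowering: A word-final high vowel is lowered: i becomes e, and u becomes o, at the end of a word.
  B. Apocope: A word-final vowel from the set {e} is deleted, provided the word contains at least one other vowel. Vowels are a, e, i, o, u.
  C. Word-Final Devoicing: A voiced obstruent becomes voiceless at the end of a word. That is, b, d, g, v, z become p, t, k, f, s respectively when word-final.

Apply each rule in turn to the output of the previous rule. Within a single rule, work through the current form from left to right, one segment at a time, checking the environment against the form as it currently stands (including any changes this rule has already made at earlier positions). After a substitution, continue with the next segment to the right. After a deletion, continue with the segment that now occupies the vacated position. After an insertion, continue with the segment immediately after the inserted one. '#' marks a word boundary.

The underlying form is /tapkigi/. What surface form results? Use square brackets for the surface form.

[tapkik]

A Final Vowel Lowering: [tapkigi] → [tapkige]
B Apocope: [tapkige] → [tapkig]
C Word-Final Devoicing: [tapkig] → [tapkik]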